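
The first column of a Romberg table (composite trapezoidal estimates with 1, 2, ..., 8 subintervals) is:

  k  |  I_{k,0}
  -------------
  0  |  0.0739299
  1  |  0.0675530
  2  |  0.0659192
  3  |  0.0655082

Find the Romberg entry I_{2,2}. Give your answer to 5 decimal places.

0.06537

Richardson extrapolation on the trapezoidal column (denominator 4−1=3):
I_{1,1} = (4·0.0675530 − 0.0739299) / 3 = 0.0654274
I_{2,1} = (4·0.0659192 − 0.0675530) / 3 = 0.0653746
I_{2,2} = (16·0.0653746 − 0.0654274) / 15 = 0.0653711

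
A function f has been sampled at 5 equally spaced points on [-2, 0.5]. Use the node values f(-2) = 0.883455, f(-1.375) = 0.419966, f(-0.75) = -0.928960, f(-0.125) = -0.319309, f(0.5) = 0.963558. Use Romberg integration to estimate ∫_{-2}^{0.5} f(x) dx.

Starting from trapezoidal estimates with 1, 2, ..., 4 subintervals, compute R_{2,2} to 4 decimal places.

R_{0,0} (trapezoid, 1 panel, h=2.5000): 2.308766
R_{1,0} (trapezoid, 2 panels, h=1.2500): -0.006817
R_{2,0} (trapezoid, 4 panels, h=0.6250): 0.059502
R_{1,1} = -0.006817 + (-0.006817 − 2.308766)/3 = -0.778678
R_{2,1} = 0.059502 + (0.059502 − (-0.006817))/3 = 0.081608
R_{2,2} = 0.081608 + (0.081608 − (-0.778678))/15 = 0.138960

0.1390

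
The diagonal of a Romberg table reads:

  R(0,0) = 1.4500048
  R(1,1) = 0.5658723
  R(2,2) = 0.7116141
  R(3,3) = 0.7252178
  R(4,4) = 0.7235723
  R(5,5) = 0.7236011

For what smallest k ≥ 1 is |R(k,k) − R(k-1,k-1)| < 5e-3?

|R(1,1) − R(0,0)| = 0.8841325 ≥ 5e-3
|R(2,2) − R(1,1)| = 0.1457418 ≥ 5e-3
|R(3,3) − R(2,2)| = 0.0136037 ≥ 5e-3
|R(4,4) − R(3,3)| = 0.0016455 < 5e-3

k = 4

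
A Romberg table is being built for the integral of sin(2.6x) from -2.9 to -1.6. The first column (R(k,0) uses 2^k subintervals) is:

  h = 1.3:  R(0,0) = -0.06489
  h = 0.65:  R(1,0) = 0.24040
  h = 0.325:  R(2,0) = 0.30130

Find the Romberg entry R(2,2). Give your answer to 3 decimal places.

0.320

Richardson extrapolation on the trapezoidal column (denominator 4−1=3):
R(1,1) = (4·0.24040 − (-0.06489)) / 3 = 0.34216
R(2,1) = (4·0.30130 − 0.24040) / 3 = 0.32160
R(2,2) = 0.32160 + (0.32160 − 0.34216)/15 = 0.32023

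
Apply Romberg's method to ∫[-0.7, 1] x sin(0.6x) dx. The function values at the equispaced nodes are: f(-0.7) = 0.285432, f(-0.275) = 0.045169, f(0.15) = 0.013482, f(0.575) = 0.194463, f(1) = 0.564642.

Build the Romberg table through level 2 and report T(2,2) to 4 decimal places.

0.2603

T(0,0) (trapezoid, 1 panel, h=1.7000): 0.722563
T(1,0) (trapezoid, 2 panels, h=0.8500): 0.372741
T(2,0) (trapezoid, 4 panels, h=0.4250): 0.288214
T(1,1) = 0.372741 + (0.372741 − 0.722563)/3 = 0.256134
T(2,1) = 0.288214 + (0.288214 − 0.372741)/3 = 0.260038
T(2,2) = 0.260038 + (0.260038 − 0.256134)/15 = 0.260298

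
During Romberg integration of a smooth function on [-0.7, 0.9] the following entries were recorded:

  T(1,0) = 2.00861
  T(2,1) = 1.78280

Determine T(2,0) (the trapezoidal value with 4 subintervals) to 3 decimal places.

1.839

From T(2,1) = (4·T(2,0) − T(1,0))/3, solve for T(2,0):
4·T(2,0) = 3·1.78280 + 2.00861 = 7.35701
T(2,0) = 1.83925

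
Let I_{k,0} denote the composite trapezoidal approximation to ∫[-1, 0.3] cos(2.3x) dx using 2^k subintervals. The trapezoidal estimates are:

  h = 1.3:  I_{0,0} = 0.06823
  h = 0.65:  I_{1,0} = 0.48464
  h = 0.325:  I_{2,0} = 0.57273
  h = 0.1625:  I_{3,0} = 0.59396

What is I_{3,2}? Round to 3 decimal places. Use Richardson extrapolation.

I_{2,1} = (4·0.57273 − 0.48464) / 3 = 0.60209
I_{3,1} = 0.59396 + (0.59396 − 0.57273)/3 = 0.60104
I_{3,2} = 0.60104 + (0.60104 − 0.60209)/15 = 0.60097

0.601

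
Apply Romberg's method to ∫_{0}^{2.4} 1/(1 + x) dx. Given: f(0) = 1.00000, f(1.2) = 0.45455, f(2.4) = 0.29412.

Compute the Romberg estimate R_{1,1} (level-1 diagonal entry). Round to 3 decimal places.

1.245

R_{0,0} (trapezoid, 1 panel, h=2.4000): 1.55294
R_{1,0} (trapezoid, 2 panels, h=1.2000): 1.32193
R_{1,1} = 1.32193 + (1.32193 − 1.55294)/3 = 1.24493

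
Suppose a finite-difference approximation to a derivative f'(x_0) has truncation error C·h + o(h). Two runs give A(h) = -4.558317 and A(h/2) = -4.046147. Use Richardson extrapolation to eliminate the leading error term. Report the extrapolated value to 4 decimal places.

The leading error scales as h; refining by a factor of 2 reduces it by 2^1 = 2.
Extrapolated value = (2·A(h/2) − A(h)) / (2 − 1)
= (2·(-4.046147) − (-4.558317)) / 1
= -3.533977 / 1 = -3.533977

-3.5340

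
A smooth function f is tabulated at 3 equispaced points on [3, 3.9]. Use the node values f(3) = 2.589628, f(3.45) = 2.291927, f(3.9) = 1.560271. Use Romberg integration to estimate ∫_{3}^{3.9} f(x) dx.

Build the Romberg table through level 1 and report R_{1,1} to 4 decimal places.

1.9976

R_{0,0} (trapezoid, 1 panel, h=0.9000): 1.867455
R_{1,0} (trapezoid, 2 panels, h=0.4500): 1.965094
R_{1,1} = 1.965094 + (1.965094 − 1.867455)/3 = 1.997640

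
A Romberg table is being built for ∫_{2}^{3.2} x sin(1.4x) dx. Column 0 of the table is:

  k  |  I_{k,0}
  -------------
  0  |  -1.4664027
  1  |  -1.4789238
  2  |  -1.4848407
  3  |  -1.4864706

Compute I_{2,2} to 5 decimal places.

I_{1,1} = (4·(-1.4789238) − (-1.4664027)) / 3 = -1.4830975
I_{2,1} = -1.4848407 + (-1.4848407 − (-1.4789238))/3 = -1.4868130
I_{2,2} = (16·(-1.4868130) − (-1.4830975)) / 15 = -1.4870607

-1.48706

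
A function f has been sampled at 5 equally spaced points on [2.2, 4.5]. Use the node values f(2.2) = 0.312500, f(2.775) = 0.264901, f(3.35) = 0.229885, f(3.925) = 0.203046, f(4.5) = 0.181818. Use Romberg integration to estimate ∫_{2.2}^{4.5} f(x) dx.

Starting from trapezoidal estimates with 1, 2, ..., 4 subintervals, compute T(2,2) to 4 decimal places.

T(0,0) (trapezoid, 1 panel, h=2.3000): 0.568466
T(1,0) (trapezoid, 2 panels, h=1.1500): 0.548601
T(2,0) (trapezoid, 4 panels, h=0.5750): 0.543370
T(1,1) = 0.548601 + (0.548601 − 0.568466)/3 = 0.541979
T(2,1) = 0.543370 + (0.543370 − 0.548601)/3 = 0.541626
T(2,2) = 0.541626 + (0.541626 − 0.541979)/15 = 0.541602

0.5416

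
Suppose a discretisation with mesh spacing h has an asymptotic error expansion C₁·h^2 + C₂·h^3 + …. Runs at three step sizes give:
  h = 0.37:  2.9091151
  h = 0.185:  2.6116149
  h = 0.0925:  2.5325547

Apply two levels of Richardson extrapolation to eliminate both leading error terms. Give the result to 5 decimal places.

First eliminate the h^2 term (factor 2^2 = 4):
  B₁ = (4·2.6116149 − 2.9091151)/3 = 2.5124482
  B₂ = (4·2.5325547 − 2.6116149)/3 = 2.5062013
Then eliminate the h^3 term (factor 2^3 = 8):
  (8·2.5062013 − 2.5124482)/7 = 2.5053089

2.50531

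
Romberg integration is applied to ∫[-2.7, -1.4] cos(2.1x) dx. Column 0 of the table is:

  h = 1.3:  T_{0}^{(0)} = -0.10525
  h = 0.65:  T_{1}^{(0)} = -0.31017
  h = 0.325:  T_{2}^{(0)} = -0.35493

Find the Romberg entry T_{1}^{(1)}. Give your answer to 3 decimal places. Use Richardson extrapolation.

T_{1}^{(1)} = (4·(-0.31017) − (-0.10525)) / 3 = -0.37848

-0.378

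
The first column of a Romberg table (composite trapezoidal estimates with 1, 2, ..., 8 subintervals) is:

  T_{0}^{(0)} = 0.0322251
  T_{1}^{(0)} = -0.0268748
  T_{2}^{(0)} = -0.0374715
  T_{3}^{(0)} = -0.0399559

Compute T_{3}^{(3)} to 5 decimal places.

-0.04077

Richardson extrapolation on the trapezoidal column (denominator 4−1=3):
T_{1}^{(1)} = -0.0268748 + (-0.0268748 − 0.0322251)/3 = -0.0465748
T_{2}^{(1)} = (4·(-0.0374715) − (-0.0268748)) / 3 = -0.0410037
T_{3}^{(1)} = (4·(-0.0399559) − (-0.0374715)) / 3 = -0.0407840
T_{2}^{(2)} = -0.0410037 + (-0.0410037 − (-0.0465748))/15 = -0.0406323
T_{3}^{(2)} = (16·(-0.0407840) − (-0.0410037)) / 15 = -0.0407694
T_{3}^{(3)} = (64·(-0.0407694) − (-0.0406323)) / 63 = -0.0407716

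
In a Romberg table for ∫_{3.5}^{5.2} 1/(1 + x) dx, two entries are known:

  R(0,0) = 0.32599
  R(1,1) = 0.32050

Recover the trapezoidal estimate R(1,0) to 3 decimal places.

0.322

From R(1,1) = (4·R(1,0) − R(0,0))/3, solve for R(1,0):
4·R(1,0) = 3·0.32050 + 0.32599 = 1.28749
R(1,0) = 0.32187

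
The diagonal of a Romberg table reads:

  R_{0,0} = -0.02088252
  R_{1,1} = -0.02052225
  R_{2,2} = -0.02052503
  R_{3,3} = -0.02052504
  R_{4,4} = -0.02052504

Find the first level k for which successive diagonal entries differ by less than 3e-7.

|R_{1,1} − R_{0,0}| = 0.00036027 ≥ 3e-7
|R_{2,2} − R_{1,1}| = 0.00000278 ≥ 3e-7
|R_{3,3} − R_{2,2}| = 0.00000001 < 3e-7

k = 3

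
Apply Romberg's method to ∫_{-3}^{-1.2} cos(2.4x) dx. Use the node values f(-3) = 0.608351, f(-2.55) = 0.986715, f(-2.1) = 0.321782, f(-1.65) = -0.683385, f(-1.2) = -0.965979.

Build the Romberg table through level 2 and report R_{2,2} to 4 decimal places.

0.2213

R_{0,0} (trapezoid, 1 panel, h=1.8000): -0.321865
R_{1,0} (trapezoid, 2 panels, h=0.9000): 0.128671
R_{2,0} (trapezoid, 4 panels, h=0.4500): 0.200834
R_{1,1} = 0.128671 + (0.128671 − (-0.321865))/3 = 0.278850
R_{2,1} = 0.200834 + (0.200834 − 0.128671)/3 = 0.224888
R_{2,2} = 0.224888 + (0.224888 − 0.278850)/15 = 0.221291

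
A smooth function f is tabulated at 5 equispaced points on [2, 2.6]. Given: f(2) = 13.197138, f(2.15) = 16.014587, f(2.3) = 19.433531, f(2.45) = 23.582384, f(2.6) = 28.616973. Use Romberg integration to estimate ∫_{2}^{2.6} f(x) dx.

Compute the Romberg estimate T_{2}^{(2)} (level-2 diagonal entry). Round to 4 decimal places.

11.9534

T_{0}^{(0)} (trapezoid, 1 panel, h=0.6000): 12.544233
T_{1}^{(0)} (trapezoid, 2 panels, h=0.3000): 12.102176
T_{2}^{(0)} (trapezoid, 4 panels, h=0.1500): 11.990634
T_{1}^{(1)} = 12.102176 + (12.102176 − 12.544233)/3 = 11.954824
T_{2}^{(1)} = 11.990634 + (11.990634 − 12.102176)/3 = 11.953453
T_{2}^{(2)} = 11.953453 + (11.953453 − 11.954824)/15 = 11.953362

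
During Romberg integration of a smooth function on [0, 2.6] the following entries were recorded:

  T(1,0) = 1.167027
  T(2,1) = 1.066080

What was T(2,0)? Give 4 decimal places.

From T(2,1) = (4·T(2,0) − T(1,0))/3, solve for T(2,0):
4·T(2,0) = 3·1.066080 + 1.167027 = 4.365267
T(2,0) = 1.091317

1.0913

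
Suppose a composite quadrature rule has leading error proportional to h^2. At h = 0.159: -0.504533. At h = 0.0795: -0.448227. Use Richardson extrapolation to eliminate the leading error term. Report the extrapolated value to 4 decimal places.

-0.4295

The leading error scales as h^2; refining by a factor of 2 reduces it by 2^2 = 4.
Extrapolated value = (4·A(h/2) − A(h)) / (4 − 1)
= (4·(-0.448227) − (-0.504533)) / 3
= -1.288375 / 3 = -0.429458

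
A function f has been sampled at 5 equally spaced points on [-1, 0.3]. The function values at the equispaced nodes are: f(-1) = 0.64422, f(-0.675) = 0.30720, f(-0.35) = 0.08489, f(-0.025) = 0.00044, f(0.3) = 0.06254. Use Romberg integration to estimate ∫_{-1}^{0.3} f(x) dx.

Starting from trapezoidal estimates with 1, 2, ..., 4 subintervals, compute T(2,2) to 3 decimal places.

T(0,0) (trapezoid, 1 panel, h=1.3000): 0.45939
T(1,0) (trapezoid, 2 panels, h=0.6500): 0.28488
T(2,0) (trapezoid, 4 panels, h=0.3250): 0.24242
T(1,1) = 0.28488 + (0.28488 − 0.45939)/3 = 0.22671
T(2,1) = 0.24242 + (0.24242 − 0.28488)/3 = 0.22827
T(2,2) = 0.22827 + (0.22827 − 0.22671)/15 = 0.22837

0.228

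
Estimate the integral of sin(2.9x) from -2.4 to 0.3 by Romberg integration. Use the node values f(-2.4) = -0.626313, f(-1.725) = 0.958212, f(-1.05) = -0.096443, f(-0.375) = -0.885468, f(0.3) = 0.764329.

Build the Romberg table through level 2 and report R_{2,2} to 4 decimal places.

0.0641

R_{0,0} (trapezoid, 1 panel, h=2.7000): 0.186322
R_{1,0} (trapezoid, 2 panels, h=1.3500): -0.037037
R_{2,0} (trapezoid, 4 panels, h=0.6750): 0.030584
R_{1,1} = -0.037037 + (-0.037037 − 0.186322)/3 = -0.111490
R_{2,1} = 0.030584 + (0.030584 − (-0.037037))/3 = 0.053124
R_{2,2} = 0.053124 + (0.053124 − (-0.111490))/15 = 0.064098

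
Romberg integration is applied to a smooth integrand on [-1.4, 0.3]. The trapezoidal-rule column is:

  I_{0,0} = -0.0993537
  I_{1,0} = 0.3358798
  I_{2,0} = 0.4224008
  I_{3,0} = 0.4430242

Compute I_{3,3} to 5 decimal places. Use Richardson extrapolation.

Richardson extrapolation on the trapezoidal column (denominator 4−1=3):
I_{1,1} = (4·0.3358798 − (-0.0993537)) / 3 = 0.4809576
I_{2,1} = (4·0.4224008 − 0.3358798) / 3 = 0.4512411
I_{3,1} = 0.4430242 + (0.4430242 − 0.4224008)/3 = 0.4498987
I_{2,2} = (16·0.4512411 − 0.4809576) / 15 = 0.4492600
I_{3,2} = (16·0.4498987 − 0.4512411) / 15 = 0.4498092
I_{3,3} = (64·0.4498092 − 0.4492600) / 63 = 0.4498179

0.44982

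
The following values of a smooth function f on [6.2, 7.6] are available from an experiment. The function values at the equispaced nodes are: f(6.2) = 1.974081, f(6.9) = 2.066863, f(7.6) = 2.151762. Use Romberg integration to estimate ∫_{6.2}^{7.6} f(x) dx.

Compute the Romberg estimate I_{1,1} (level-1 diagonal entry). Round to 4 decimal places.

I_{0,0} (trapezoid, 1 panel, h=1.4000): 2.888090
I_{1,0} (trapezoid, 2 panels, h=0.7000): 2.890849
I_{1,1} = 2.890849 + (2.890849 − 2.888090)/3 = 2.891769

2.8918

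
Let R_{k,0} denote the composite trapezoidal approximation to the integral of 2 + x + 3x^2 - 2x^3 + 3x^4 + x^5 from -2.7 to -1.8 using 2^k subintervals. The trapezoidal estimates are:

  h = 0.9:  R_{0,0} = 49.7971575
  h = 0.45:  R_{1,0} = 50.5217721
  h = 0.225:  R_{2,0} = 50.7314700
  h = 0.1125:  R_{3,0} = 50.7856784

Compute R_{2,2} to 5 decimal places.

50.80391

R_{1,1} = (4·50.5217721 − 49.7971575) / 3 = 50.7633103
R_{2,1} = 50.7314700 + (50.7314700 − 50.5217721)/3 = 50.8013693
R_{2,2} = 50.8013693 + (50.8013693 − 50.7633103)/15 = 50.8039066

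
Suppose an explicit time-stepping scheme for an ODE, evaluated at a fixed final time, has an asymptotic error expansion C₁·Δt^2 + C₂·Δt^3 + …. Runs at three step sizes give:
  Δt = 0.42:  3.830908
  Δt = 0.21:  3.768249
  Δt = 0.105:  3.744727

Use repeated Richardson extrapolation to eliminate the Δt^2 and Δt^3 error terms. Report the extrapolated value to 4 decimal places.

3.7354

First eliminate the Δt^2 term (factor 2^2 = 4):
  B₁ = (4·3.768249 − 3.830908)/3 = 3.747363
  B₂ = (4·3.744727 − 3.768249)/3 = 3.736886
Then eliminate the Δt^3 term (factor 2^3 = 8):
  (8·3.736886 − 3.747363)/7 = 3.735389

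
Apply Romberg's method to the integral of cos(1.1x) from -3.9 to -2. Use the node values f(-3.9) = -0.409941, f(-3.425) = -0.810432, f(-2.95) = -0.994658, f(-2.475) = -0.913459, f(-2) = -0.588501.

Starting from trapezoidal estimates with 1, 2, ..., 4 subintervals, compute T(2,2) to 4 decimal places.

T(0,0) (trapezoid, 1 panel, h=1.9000): -0.948520
T(1,0) (trapezoid, 2 panels, h=0.9500): -1.419185
T(2,0) (trapezoid, 4 panels, h=0.4750): -1.528441
T(1,1) = -1.419185 + (-1.419185 − (-0.948520))/3 = -1.576073
T(2,1) = -1.528441 + (-1.528441 − (-1.419185))/3 = -1.564860
T(2,2) = -1.564860 + (-1.564860 − (-1.576073))/15 = -1.564112

-1.5641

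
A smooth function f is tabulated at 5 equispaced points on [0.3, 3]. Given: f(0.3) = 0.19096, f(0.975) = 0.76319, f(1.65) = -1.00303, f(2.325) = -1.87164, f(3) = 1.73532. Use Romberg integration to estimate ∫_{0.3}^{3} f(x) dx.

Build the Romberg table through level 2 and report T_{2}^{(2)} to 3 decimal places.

T_{0}^{(0)} (trapezoid, 1 panel, h=2.7000): 2.60048
T_{1}^{(0)} (trapezoid, 2 panels, h=1.3500): -0.05385
T_{2}^{(0)} (trapezoid, 4 panels, h=0.6750): -0.77513
T_{1}^{(1)} = -0.05385 + (-0.05385 − 2.60048)/3 = -0.93863
T_{2}^{(1)} = -0.77513 + (-0.77513 − (-0.05385))/3 = -1.01556
T_{2}^{(2)} = -1.01556 + (-1.01556 − (-0.93863))/15 = -1.02069

-1.021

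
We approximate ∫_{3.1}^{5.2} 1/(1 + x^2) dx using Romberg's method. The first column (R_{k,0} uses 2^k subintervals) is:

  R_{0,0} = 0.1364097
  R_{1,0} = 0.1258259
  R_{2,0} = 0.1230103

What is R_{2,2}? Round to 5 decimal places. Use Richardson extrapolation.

R_{1,1} = 0.1258259 + (0.1258259 − 0.1364097)/3 = 0.1222980
R_{2,1} = (4·0.1230103 − 0.1258259) / 3 = 0.1220718
R_{2,2} = 0.1220718 + (0.1220718 − 0.1222980)/15 = 0.1220567

0.12206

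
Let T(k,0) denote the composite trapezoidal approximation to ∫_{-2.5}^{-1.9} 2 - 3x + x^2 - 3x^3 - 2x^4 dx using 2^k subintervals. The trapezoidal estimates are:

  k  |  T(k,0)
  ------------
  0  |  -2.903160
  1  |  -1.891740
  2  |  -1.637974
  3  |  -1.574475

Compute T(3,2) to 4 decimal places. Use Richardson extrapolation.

Richardson extrapolation on the trapezoidal column (denominator 4−1=3):
T(2,1) = -1.637974 + (-1.637974 − (-1.891740))/3 = -1.553385
T(3,1) = (4·(-1.574475) − (-1.637974)) / 3 = -1.553309
T(3,2) = (16·(-1.553309) − (-1.553385)) / 15 = -1.553304

-1.5533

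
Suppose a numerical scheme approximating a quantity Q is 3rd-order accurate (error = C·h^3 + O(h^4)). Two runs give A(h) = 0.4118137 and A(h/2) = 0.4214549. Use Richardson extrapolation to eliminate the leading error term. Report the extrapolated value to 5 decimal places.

0.42283

Extrapolated value = (8·A(h/2) − A(h)) / (8 − 1)
= (8·0.4214549 − 0.4118137) / 7
= 2.9598255 / 7 = 0.4228322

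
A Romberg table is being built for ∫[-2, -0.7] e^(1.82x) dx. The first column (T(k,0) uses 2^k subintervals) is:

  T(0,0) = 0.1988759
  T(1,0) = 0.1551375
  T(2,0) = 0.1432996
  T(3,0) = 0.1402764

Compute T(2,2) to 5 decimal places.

T(1,1) = 0.1551375 + (0.1551375 − 0.1988759)/3 = 0.1405580
T(2,1) = (4·0.1432996 − 0.1551375) / 3 = 0.1393536
T(2,2) = (16·0.1393536 − 0.1405580) / 15 = 0.1392733

0.13927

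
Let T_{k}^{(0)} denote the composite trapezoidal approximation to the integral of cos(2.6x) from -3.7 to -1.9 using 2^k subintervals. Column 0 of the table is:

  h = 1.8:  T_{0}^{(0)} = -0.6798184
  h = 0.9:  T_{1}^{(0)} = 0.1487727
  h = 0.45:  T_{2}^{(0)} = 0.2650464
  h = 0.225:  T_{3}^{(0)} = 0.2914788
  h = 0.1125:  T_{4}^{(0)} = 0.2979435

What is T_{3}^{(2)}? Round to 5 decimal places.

Richardson extrapolation on the trapezoidal column (denominator 4−1=3):
T_{2}^{(1)} = 0.2650464 + (0.2650464 − 0.1487727)/3 = 0.3038043
T_{3}^{(1)} = 0.2914788 + (0.2914788 − 0.2650464)/3 = 0.3002896
T_{3}^{(2)} = 0.3002896 + (0.3002896 − 0.3038043)/15 = 0.3000553
(Column j=1 coincides with Simpson's rule on the same nodes.)

0.30006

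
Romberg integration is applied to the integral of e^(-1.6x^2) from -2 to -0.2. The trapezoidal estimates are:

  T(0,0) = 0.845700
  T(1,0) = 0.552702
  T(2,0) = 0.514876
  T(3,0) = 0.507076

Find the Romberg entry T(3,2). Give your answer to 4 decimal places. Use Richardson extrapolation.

T(2,1) = (4·0.514876 − 0.552702) / 3 = 0.502267
T(3,1) = (4·0.507076 − 0.514876) / 3 = 0.504476
T(3,2) = 0.504476 + (0.504476 − 0.502267)/15 = 0.504623

0.5046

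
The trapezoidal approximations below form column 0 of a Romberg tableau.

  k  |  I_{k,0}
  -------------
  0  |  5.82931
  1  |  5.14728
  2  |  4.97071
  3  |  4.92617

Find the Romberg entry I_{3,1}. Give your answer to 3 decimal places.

Richardson extrapolation on the trapezoidal column (denominator 4−1=3):
I_{3,1} = (4·4.92617 − 4.97071) / 3 = 4.91132
(Column j=1 coincides with Simpson's rule on the same nodes.)

4.911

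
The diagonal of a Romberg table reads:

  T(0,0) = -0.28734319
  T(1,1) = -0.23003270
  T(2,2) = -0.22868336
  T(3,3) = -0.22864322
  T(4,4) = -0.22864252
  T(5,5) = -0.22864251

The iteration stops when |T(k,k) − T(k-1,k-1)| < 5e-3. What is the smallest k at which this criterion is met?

|T(1,1) − T(0,0)| = 0.05731049 ≥ 5e-3
|T(2,2) − T(1,1)| = 0.00134934 < 5e-3

k = 2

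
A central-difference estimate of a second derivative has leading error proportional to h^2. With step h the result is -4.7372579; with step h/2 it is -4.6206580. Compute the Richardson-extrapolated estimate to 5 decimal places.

The leading error scales as h^2; refining by a factor of 2 reduces it by 2^2 = 4.
Extrapolated value = (4·A(h/2) − A(h)) / (4 − 1)
= (4·(-4.6206580) − (-4.7372579)) / 3
= -13.7453741 / 3 = -4.5817914

-4.58179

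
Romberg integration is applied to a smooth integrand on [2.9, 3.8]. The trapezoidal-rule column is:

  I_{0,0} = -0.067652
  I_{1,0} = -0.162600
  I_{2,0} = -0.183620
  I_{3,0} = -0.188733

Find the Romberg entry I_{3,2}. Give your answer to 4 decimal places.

-0.1904

I_{2,1} = (4·(-0.183620) − (-0.162600)) / 3 = -0.190627
I_{3,1} = -0.188733 + (-0.188733 − (-0.183620))/3 = -0.190437
I_{3,2} = (16·(-0.190437) − (-0.190627)) / 15 = -0.190424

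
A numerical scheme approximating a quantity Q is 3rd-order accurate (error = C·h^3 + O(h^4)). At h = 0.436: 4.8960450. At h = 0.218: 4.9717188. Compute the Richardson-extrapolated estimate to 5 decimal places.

The leading error scales as h^3; refining by a factor of 2 reduces it by 2^3 = 8.
Extrapolated value = (8·A(h/2) − A(h)) / (8 − 1)
= (8·4.9717188 − 4.8960450) / 7
= 34.8777054 / 7 = 4.9825293

4.98253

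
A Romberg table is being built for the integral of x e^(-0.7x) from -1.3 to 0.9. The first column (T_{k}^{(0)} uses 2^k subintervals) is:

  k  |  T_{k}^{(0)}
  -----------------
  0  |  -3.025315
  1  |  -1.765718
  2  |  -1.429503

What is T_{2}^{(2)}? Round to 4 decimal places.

-1.3155

T_{1}^{(1)} = (4·(-1.765718) − (-3.025315)) / 3 = -1.345852
T_{2}^{(1)} = -1.429503 + (-1.429503 − (-1.765718))/3 = -1.317431
T_{2}^{(2)} = -1.317431 + (-1.317431 − (-1.345852))/15 = -1.315536
(Column j=1 coincides with Simpson's rule on the same nodes.)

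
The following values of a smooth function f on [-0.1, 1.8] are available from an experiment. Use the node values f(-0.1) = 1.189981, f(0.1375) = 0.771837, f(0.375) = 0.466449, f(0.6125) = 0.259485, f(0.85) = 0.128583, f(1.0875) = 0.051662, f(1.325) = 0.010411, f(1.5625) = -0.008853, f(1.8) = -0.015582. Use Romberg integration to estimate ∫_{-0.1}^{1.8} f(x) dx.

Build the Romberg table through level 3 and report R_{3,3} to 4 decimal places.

0.5290

R_{0,0} (trapezoid, 1 panel, h=1.9000): 1.115679
R_{1,0} (trapezoid, 2 panels, h=0.9500): 0.679993
R_{2,0} (trapezoid, 4 panels, h=0.4750): 0.566505
R_{3,0} (trapezoid, 8 panels, h=0.2375): 0.538359
R_{1,1} = 0.679993 + (0.679993 − 1.115679)/3 = 0.534764
R_{2,1} = 0.566505 + (0.566505 − 0.679993)/3 = 0.528676
R_{3,1} = 0.538359 + (0.538359 − 0.566505)/3 = 0.528977
R_{2,2} = 0.528676 + (0.528676 − 0.534764)/15 = 0.528270
R_{3,2} = 0.528977 + (0.528977 − 0.528676)/15 = 0.528997
R_{3,3} = 0.528997 + (0.528997 − 0.528270)/63 = 0.529009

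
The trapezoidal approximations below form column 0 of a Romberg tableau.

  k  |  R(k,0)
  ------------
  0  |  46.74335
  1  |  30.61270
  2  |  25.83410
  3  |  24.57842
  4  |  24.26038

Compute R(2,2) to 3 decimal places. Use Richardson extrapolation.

24.175

Richardson extrapolation on the trapezoidal column (denominator 4−1=3):
R(1,1) = 30.61270 + (30.61270 − 46.74335)/3 = 25.23582
R(2,1) = (4·25.83410 − 30.61270) / 3 = 24.24123
R(2,2) = 24.24123 + (24.24123 − 25.23582)/15 = 24.17492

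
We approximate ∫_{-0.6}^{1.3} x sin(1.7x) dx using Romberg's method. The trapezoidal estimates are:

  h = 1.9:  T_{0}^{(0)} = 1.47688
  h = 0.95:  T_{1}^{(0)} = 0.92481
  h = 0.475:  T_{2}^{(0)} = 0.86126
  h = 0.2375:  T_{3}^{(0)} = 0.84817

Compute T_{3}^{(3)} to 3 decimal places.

T_{1}^{(1)} = 0.92481 + (0.92481 − 1.47688)/3 = 0.74079
T_{2}^{(1)} = (4·0.86126 − 0.92481) / 3 = 0.84008
T_{3}^{(1)} = 0.84817 + (0.84817 − 0.86126)/3 = 0.84381
T_{2}^{(2)} = (16·0.84008 − 0.74079) / 15 = 0.84670
T_{3}^{(2)} = (16·0.84381 − 0.84008) / 15 = 0.84406
T_{3}^{(3)} = (64·0.84406 − 0.84670) / 63 = 0.84402
(Column j=1 coincides with Simpson's rule on the same nodes.)

0.844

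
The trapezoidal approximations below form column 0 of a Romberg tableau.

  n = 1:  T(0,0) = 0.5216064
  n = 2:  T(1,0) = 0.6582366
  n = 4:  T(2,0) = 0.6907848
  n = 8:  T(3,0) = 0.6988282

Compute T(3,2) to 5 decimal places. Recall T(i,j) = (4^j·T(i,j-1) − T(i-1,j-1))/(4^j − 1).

Richardson extrapolation on the trapezoidal column (denominator 4−1=3):
T(2,1) = (4·0.6907848 − 0.6582366) / 3 = 0.7016342
T(3,1) = (4·0.6988282 − 0.6907848) / 3 = 0.7015093
T(3,2) = (16·0.7015093 − 0.7016342) / 15 = 0.7015010

0.70150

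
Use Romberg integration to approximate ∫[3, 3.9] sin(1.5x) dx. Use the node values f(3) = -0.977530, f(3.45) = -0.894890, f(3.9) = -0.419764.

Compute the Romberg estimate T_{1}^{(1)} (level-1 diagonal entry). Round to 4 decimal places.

-0.7465

T_{0}^{(0)} (trapezoid, 1 panel, h=0.9000): -0.628782
T_{1}^{(0)} (trapezoid, 2 panels, h=0.4500): -0.717092
T_{1}^{(1)} = -0.717092 + (-0.717092 − (-0.628782))/3 = -0.746529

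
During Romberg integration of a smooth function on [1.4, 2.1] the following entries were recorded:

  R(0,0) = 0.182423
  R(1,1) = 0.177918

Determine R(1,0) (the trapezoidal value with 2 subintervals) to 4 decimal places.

From R(1,1) = (4·R(1,0) − R(0,0))/3, solve for R(1,0):
4·R(1,0) = 3·0.177918 + 0.182423 = 0.716177
R(1,0) = 0.179044

0.1790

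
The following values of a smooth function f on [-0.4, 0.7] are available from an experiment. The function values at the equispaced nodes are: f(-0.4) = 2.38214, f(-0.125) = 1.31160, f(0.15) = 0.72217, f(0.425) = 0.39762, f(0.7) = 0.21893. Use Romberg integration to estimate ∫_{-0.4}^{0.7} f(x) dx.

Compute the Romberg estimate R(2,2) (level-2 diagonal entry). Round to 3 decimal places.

R(0,0) (trapezoid, 1 panel, h=1.1000): 1.43059
R(1,0) (trapezoid, 2 panels, h=0.5500): 1.11249
R(2,0) (trapezoid, 4 panels, h=0.2750): 1.02628
R(1,1) = 1.11249 + (1.11249 − 1.43059)/3 = 1.00646
R(2,1) = 1.02628 + (1.02628 − 1.11249)/3 = 0.99754
R(2,2) = 0.99754 + (0.99754 − 1.00646)/15 = 0.99695

0.997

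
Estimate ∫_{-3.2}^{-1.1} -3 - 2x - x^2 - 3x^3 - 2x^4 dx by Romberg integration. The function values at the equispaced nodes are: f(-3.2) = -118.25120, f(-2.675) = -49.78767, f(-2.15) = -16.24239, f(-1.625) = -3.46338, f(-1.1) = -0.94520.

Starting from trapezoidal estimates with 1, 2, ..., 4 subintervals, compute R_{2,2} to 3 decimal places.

-63.777

R_{0,0} (trapezoid, 1 panel, h=2.1000): -125.15622
R_{1,0} (trapezoid, 2 panels, h=1.0500): -79.63262
R_{2,0} (trapezoid, 4 panels, h=0.5250): -67.77311
R_{1,1} = -79.63262 + (-79.63262 − (-125.15622))/3 = -64.45809
R_{2,1} = -67.77311 + (-67.77311 − (-79.63262))/3 = -63.81994
R_{2,2} = -63.81994 + (-63.81994 − (-64.45809))/15 = -63.77740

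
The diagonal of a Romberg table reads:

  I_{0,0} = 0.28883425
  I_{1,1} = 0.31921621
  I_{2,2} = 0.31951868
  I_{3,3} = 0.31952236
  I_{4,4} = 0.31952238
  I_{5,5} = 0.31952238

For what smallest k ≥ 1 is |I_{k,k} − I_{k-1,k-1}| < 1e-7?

|I_{1,1} − I_{0,0}| = 0.03038196 ≥ 1e-7
|I_{2,2} − I_{1,1}| = 0.00030247 ≥ 1e-7
|I_{3,3} − I_{2,2}| = 0.00000368 ≥ 1e-7
|I_{4,4} − I_{3,3}| = 0.00000002 < 1e-7

k = 4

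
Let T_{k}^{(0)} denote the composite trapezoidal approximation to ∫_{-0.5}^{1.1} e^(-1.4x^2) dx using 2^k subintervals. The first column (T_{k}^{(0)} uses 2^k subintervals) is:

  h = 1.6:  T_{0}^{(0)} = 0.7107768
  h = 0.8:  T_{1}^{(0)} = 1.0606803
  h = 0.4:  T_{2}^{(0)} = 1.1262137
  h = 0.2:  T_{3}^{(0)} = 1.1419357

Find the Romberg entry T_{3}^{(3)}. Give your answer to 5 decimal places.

1.14713

Richardson extrapolation on the trapezoidal column (denominator 4−1=3):
T_{1}^{(1)} = (4·1.0606803 − 0.7107768) / 3 = 1.1773148
T_{2}^{(1)} = (4·1.1262137 − 1.0606803) / 3 = 1.1480582
T_{3}^{(1)} = 1.1419357 + (1.1419357 − 1.1262137)/3 = 1.1471764
T_{2}^{(2)} = (16·1.1480582 − 1.1773148) / 15 = 1.1461078
T_{3}^{(2)} = (16·1.1471764 − 1.1480582) / 15 = 1.1471176
T_{3}^{(3)} = 1.1471176 + (1.1471176 − 1.1461078)/63 = 1.1471336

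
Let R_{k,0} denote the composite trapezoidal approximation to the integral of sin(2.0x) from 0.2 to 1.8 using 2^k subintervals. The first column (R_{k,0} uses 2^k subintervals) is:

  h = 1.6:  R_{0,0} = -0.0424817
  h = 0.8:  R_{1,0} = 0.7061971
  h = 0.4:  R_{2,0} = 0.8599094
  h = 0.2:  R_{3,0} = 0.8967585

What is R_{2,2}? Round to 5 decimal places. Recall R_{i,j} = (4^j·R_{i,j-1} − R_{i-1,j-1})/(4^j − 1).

0.90817

R_{1,1} = (4·0.7061971 − (-0.0424817)) / 3 = 0.9557567
R_{2,1} = (4·0.8599094 − 0.7061971) / 3 = 0.9111468
R_{2,2} = 0.9111468 + (0.9111468 − 0.9557567)/15 = 0.9081728
(Column j=1 coincides with Simpson's rule on the same nodes.)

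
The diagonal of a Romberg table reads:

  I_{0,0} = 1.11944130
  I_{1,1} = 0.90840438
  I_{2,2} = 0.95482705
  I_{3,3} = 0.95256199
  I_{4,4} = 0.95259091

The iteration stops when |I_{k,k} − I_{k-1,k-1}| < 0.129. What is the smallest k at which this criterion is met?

|I_{1,1} − I_{0,0}| = 0.21103692 ≥ 0.129
|I_{2,2} − I_{1,1}| = 0.04642267 < 0.129

k = 2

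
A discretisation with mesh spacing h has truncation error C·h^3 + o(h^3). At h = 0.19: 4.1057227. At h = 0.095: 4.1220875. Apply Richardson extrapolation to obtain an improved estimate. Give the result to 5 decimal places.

Extrapolated value = (8·A(h/2) − A(h)) / (8 − 1)
= (8·4.1220875 − 4.1057227) / 7
= 28.8709773 / 7 = 4.1244253

4.12443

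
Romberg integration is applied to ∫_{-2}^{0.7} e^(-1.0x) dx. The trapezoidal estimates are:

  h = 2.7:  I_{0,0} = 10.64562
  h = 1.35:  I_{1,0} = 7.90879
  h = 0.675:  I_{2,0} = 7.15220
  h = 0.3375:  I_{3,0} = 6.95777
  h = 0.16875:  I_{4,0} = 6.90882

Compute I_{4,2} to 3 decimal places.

Richardson extrapolation on the trapezoidal column (denominator 4−1=3):
I_{3,1} = (4·6.95777 − 7.15220) / 3 = 6.89296
I_{4,1} = 6.90882 + (6.90882 − 6.95777)/3 = 6.89250
I_{4,2} = (16·6.89250 − 6.89296) / 15 = 6.89247

6.892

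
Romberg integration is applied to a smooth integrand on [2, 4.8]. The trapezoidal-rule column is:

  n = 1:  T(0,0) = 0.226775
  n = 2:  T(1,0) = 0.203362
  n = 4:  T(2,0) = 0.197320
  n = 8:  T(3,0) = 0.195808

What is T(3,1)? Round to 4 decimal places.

0.1953

T(3,1) = (4·0.195808 − 0.197320) / 3 = 0.195304
(Column j=1 coincides with Simpson's rule on the same nodes.)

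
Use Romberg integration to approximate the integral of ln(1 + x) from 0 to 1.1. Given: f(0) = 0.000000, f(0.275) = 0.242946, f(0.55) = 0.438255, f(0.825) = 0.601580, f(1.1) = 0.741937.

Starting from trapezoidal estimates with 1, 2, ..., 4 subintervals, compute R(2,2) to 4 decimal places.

R(0,0) (trapezoid, 1 panel, h=1.1000): 0.408065
R(1,0) (trapezoid, 2 panels, h=0.5500): 0.445073
R(2,0) (trapezoid, 4 panels, h=0.2750): 0.454781
R(1,1) = 0.445073 + (0.445073 − 0.408065)/3 = 0.457409
R(2,1) = 0.454781 + (0.454781 − 0.445073)/3 = 0.458017
R(2,2) = 0.458017 + (0.458017 − 0.457409)/15 = 0.458058

0.4581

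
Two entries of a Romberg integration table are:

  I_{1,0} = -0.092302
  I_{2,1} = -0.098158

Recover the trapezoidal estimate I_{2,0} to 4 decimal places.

-0.0967

From I_{2,1} = (4·I_{2,0} − I_{1,0})/3, solve for I_{2,0}:
4·I_{2,0} = 3·(-0.098158) + (-0.092302) = -0.386776
I_{2,0} = -0.096694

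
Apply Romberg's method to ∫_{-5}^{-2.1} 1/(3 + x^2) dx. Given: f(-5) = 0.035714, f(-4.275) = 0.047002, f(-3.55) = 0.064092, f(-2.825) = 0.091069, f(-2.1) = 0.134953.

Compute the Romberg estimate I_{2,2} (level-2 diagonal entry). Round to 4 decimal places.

0.2056

I_{0,0} (trapezoid, 1 panel, h=2.9000): 0.247467
I_{1,0} (trapezoid, 2 panels, h=1.4500): 0.216667
I_{2,0} (trapezoid, 4 panels, h=0.7250): 0.208435
I_{1,1} = 0.216667 + (0.216667 − 0.247467)/3 = 0.206400
I_{2,1} = 0.208435 + (0.208435 − 0.216667)/3 = 0.205691
I_{2,2} = 0.205691 + (0.205691 − 0.206400)/15 = 0.205644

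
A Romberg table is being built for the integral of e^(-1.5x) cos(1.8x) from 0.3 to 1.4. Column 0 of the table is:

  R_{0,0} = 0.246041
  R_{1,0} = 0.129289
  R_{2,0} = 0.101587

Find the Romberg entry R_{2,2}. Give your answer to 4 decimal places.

Richardson extrapolation on the trapezoidal column (denominator 4−1=3):
R_{1,1} = 0.129289 + (0.129289 − 0.246041)/3 = 0.090372
R_{2,1} = 0.101587 + (0.101587 − 0.129289)/3 = 0.092353
R_{2,2} = 0.092353 + (0.092353 − 0.090372)/15 = 0.092485

0.0925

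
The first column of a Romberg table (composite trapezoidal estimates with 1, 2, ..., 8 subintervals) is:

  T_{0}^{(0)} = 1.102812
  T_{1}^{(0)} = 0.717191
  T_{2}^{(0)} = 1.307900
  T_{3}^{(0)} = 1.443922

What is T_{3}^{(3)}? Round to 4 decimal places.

1.4870

Richardson extrapolation on the trapezoidal column (denominator 4−1=3):
T_{1}^{(1)} = 0.717191 + (0.717191 − 1.102812)/3 = 0.588651
T_{2}^{(1)} = (4·1.307900 − 0.717191) / 3 = 1.504803
T_{3}^{(1)} = (4·1.443922 − 1.307900) / 3 = 1.489263
T_{2}^{(2)} = 1.504803 + (1.504803 − 0.588651)/15 = 1.565880
T_{3}^{(2)} = 1.489263 + (1.489263 − 1.504803)/15 = 1.488227
T_{3}^{(3)} = (64·1.488227 − 1.565880) / 63 = 1.486994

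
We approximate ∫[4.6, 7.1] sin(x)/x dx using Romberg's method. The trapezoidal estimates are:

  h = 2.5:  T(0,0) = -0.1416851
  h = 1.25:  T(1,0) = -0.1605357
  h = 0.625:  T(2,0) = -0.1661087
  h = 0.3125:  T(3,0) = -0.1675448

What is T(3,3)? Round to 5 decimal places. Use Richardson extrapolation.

T(1,1) = -0.1605357 + (-0.1605357 − (-0.1416851))/3 = -0.1668192
T(2,1) = (4·(-0.1661087) − (-0.1605357)) / 3 = -0.1679664
T(3,1) = (4·(-0.1675448) − (-0.1661087)) / 3 = -0.1680235
T(2,2) = (16·(-0.1679664) − (-0.1668192)) / 15 = -0.1680429
T(3,2) = (16·(-0.1680235) − (-0.1679664)) / 15 = -0.1680273
T(3,3) = (64·(-0.1680273) − (-0.1680429)) / 63 = -0.1680271

-0.16803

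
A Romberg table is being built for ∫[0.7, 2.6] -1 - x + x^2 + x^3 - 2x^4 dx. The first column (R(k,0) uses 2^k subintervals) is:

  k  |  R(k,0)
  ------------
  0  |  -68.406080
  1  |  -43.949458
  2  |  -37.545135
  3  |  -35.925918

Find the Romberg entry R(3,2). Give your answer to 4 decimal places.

-35.3846

R(2,1) = -37.545135 + (-37.545135 − (-43.949458))/3 = -35.410361
R(3,1) = (4·(-35.925918) − (-37.545135)) / 3 = -35.386179
R(3,2) = -35.386179 + (-35.386179 − (-35.410361))/15 = -35.384567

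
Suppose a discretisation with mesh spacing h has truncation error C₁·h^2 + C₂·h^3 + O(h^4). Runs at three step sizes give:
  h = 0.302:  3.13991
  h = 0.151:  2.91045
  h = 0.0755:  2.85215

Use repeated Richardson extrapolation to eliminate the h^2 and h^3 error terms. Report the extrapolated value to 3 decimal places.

2.833

First eliminate the h^2 term (factor 2^2 = 4):
  B₁ = (4·2.91045 − 3.13991)/3 = 2.83396
  B₂ = (4·2.85215 − 2.91045)/3 = 2.83272
Then eliminate the h^3 term (factor 2^3 = 8):
  (8·2.83272 − 2.83396)/7 = 2.83254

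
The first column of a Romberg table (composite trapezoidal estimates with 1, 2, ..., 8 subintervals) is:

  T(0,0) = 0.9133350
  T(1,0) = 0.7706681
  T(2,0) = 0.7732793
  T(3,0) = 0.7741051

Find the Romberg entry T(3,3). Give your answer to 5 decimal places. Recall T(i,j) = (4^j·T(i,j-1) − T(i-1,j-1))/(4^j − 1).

0.77435

T(1,1) = (4·0.7706681 − 0.9133350) / 3 = 0.7231125
T(2,1) = (4·0.7732793 − 0.7706681) / 3 = 0.7741497
T(3,1) = 0.7741051 + (0.7741051 − 0.7732793)/3 = 0.7743804
T(2,2) = (16·0.7741497 − 0.7231125) / 15 = 0.7775522
T(3,2) = (16·0.7743804 − 0.7741497) / 15 = 0.7743958
T(3,3) = 0.7743958 + (0.7743958 − 0.7775522)/63 = 0.7743457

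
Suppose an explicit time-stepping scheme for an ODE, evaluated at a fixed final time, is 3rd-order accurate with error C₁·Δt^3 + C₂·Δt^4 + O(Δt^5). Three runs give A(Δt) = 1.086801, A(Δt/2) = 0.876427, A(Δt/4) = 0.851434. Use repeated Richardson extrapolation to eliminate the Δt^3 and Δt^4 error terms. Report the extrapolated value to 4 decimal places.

0.8480

First eliminate the Δt^3 term (factor 2^3 = 8):
  B₁ = (8·0.876427 − 1.086801)/7 = 0.846374
  B₂ = (8·0.851434 − 0.876427)/7 = 0.847864
Then eliminate the Δt^4 term (factor 2^4 = 16):
  (16·0.847864 − 0.846374)/15 = 0.847963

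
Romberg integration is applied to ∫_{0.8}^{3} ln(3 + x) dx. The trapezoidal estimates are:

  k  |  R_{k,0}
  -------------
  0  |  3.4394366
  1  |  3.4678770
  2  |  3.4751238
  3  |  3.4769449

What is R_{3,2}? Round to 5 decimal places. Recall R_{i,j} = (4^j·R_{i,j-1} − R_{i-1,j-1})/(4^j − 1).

Richardson extrapolation on the trapezoidal column (denominator 4−1=3):
R_{2,1} = (4·3.4751238 − 3.4678770) / 3 = 3.4775394
R_{3,1} = 3.4769449 + (3.4769449 − 3.4751238)/3 = 3.4775519
R_{3,2} = (16·3.4775519 − 3.4775394) / 15 = 3.4775527

3.47755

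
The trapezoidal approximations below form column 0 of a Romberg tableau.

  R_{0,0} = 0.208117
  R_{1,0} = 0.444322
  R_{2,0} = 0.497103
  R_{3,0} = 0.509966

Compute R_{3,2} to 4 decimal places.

0.5142

R_{2,1} = (4·0.497103 − 0.444322) / 3 = 0.514697
R_{3,1} = 0.509966 + (0.509966 − 0.497103)/3 = 0.514254
R_{3,2} = (16·0.514254 − 0.514697) / 15 = 0.514224
(Column j=1 coincides with Simpson's rule on the same nodes.)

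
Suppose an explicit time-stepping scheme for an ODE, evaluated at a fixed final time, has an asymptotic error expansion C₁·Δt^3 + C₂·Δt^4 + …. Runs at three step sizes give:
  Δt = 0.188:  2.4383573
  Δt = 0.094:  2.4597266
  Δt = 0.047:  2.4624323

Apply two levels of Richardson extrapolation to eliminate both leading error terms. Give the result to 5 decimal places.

2.46282

First eliminate the Δt^3 term (factor 2^3 = 8):
  B₁ = (8·2.4597266 − 2.4383573)/7 = 2.4627794
  B₂ = (8·2.4624323 − 2.4597266)/7 = 2.4628188
Then eliminate the Δt^4 term (factor 2^4 = 16):
  (16·2.4628188 − 2.4627794)/15 = 2.4628214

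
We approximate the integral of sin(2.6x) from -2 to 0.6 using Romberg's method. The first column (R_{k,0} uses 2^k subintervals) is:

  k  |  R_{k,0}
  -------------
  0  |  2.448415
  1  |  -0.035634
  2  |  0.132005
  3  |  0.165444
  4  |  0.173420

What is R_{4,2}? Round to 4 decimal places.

Richardson extrapolation on the trapezoidal column (denominator 4−1=3):
R_{3,1} = (4·0.165444 − 0.132005) / 3 = 0.176590
R_{4,1} = 0.173420 + (0.173420 − 0.165444)/3 = 0.176079
R_{4,2} = 0.176079 + (0.176079 − 0.176590)/15 = 0.176045

0.1760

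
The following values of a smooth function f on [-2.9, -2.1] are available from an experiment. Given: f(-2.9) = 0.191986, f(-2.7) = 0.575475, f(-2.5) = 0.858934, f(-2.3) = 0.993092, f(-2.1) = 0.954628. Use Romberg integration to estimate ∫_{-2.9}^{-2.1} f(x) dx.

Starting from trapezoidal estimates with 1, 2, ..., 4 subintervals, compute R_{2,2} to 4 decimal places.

0.6091

R_{0,0} (trapezoid, 1 panel, h=0.8000): 0.458646
R_{1,0} (trapezoid, 2 panels, h=0.4000): 0.572896
R_{2,0} (trapezoid, 4 panels, h=0.2000): 0.600162
R_{1,1} = 0.572896 + (0.572896 − 0.458646)/3 = 0.610979
R_{2,1} = 0.600162 + (0.600162 − 0.572896)/3 = 0.609251
R_{2,2} = 0.609251 + (0.609251 − 0.610979)/15 = 0.609136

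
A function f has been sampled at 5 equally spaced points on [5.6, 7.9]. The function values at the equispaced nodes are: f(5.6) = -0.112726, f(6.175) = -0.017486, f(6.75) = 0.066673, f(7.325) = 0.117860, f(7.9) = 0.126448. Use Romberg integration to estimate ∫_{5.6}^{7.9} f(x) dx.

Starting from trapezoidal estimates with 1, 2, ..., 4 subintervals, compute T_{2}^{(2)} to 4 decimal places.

0.1050

T_{0}^{(0)} (trapezoid, 1 panel, h=2.3000): 0.015780
T_{1}^{(0)} (trapezoid, 2 panels, h=1.1500): 0.084564
T_{2}^{(0)} (trapezoid, 4 panels, h=0.5750): 0.099997
T_{1}^{(1)} = 0.084564 + (0.084564 − 0.015780)/3 = 0.107492
T_{2}^{(1)} = 0.099997 + (0.099997 − 0.084564)/3 = 0.105141
T_{2}^{(2)} = 0.105141 + (0.105141 − 0.107492)/15 = 0.104984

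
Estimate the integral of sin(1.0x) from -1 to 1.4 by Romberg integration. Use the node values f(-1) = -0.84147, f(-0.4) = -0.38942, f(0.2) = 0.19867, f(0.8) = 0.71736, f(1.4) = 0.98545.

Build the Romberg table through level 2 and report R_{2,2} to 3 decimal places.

0.370

R_{0,0} (trapezoid, 1 panel, h=2.4000): 0.17278
R_{1,0} (trapezoid, 2 panels, h=1.2000): 0.32479
R_{2,0} (trapezoid, 4 panels, h=0.6000): 0.35916
R_{1,1} = 0.32479 + (0.32479 − 0.17278)/3 = 0.37546
R_{2,1} = 0.35916 + (0.35916 − 0.32479)/3 = 0.37062
R_{2,2} = 0.37062 + (0.37062 − 0.37546)/15 = 0.37030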